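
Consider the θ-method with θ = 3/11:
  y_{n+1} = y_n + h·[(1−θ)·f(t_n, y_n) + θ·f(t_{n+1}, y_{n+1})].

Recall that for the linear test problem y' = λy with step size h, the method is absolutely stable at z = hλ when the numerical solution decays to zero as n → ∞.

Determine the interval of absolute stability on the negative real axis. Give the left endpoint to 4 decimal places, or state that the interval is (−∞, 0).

Test eqn y'=λy, z=hλ:
  y_{n+1} = y_n + z·[8/11·y_n + 3/11·y_{n+1}] ⇒ (1 − 3/11z)y_{n+1} = (1 + 8/11z)y_n
  R(z) = (1 + 8/11z)/(1 − 3/11z).

Find x<0 with |R(x)|<1.
x=-1.31: |R|=0.0348
R=−1: 1+8/11x = −1+3/11x ⇒ -5/11x=2 ⇒ x=2/(-5/11)=-4.4000
Confirm numerically:
  x=-3.653: |R|=0.82991 <1
  x=-2.747: |R|=0.57045 <1
  x=-2.159: |R|=0.35887 <1
  x=-2.025: |R|=0.30454 <1
  x=-4.799: |R|=1.07855 >1
  x=-4.649: |R|=1.04991 >1
  x=-4.627: |R|=1.04562 >1
So |R|<1 on (-4.4000, 0).

(-4.4000, 0).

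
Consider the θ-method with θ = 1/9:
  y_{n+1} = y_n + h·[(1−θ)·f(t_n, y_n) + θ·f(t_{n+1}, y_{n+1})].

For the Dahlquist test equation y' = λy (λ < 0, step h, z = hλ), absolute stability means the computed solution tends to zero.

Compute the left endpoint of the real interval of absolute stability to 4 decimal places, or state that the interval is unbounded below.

z* = -2.5714.

Test eqn y'=λy, z=hλ:
  y_{n+1} = y_n + z·[8/9·y_n + 1/9·y_{n+1}] ⇒ (1 − 1/9z)y_{n+1} = (1 + 8/9z)y_n
  ⇒ R(z) = (1 + 8/9z)/(1 − 1/9z).

Boundary: |R(x)|=1, x<0.
x=-0.63: |R|=0.4112
R=−1: 1+8/9x = −1+1/9x ⇒ -7/9x=2 ⇒ x=2/(-7/9)=-2.5714
Confirm numerically:
  x=-1.617: |R|=0.37073 <1
  x=-1.319: |R|=0.15040 <1
  x=-1.313: |R|=0.14584 <1
  x=-2.859: |R|=1.16974 >1
  x=-2.691: |R|=1.07159 >1
So |R|<1 on (-2.5714, 0).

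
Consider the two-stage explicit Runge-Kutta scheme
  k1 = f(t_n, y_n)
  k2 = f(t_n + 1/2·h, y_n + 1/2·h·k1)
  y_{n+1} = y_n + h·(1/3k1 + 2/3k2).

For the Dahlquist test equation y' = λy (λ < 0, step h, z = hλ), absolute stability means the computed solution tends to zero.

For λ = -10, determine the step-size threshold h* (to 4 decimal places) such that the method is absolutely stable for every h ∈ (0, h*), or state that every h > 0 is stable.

Set f=λy, z=hλ:
  k1=λy_n ⇒ h·k1=z·y_n;  k2=λ(1+1/2z)y_n ⇒ h·k2=z(1+1/2z)y_n
  y_{n+1}/y_n = 1 + 1/3z + 2/3z(1+1/2z) = 1 + z + 1/3z²
  ⇒ R(z) = 1 + z + 1/3z².

Find x<0 with |R(x)|<1.
x=-1.21: |R|=0.2780
R=1: x+1/3x²=0 ⇒ x=−3=-3.0000; min R=1−1/(4·1/3)=0.2500>−1
Confirm numerically:
  x=-2.913: |R|=0.91552 <1
  x=-2.837: |R|=0.84586 <1
  x=-2.732: |R|=0.75594 <1
  x=-3.359: |R|=1.40196 >1
  x=-3.068: |R|=1.06954 >1
  x=-3.050: |R|=1.05083 >1
Interval (-3.0000, 0).

(-3.0000,0); λ=-10 ⇒ h* = (3)/10 = 0.3000.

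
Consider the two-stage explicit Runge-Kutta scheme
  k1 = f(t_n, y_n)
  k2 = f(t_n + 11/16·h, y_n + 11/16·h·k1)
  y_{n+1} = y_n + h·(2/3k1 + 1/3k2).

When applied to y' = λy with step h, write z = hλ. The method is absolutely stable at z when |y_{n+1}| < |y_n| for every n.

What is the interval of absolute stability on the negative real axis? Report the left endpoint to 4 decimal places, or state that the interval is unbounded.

Test eqn y'=λy, z=hλ:
  k1=λy_n ⇒ h·k1=z·y_n;  k2=λ(1+11/16z)y_n ⇒ h·k2=z(1+11/16z)y_n
  y_{n+1}/y_n = 1 + 2/3z + 1/3z(1+11/16z) = 1 + z + 11/48z²
  ⇒ R(z) = 1 + z + 11/48z².

Find x<0 with |R(x)|<1.
x=-1.39: |R|=0.0528
R=1: x+11/48x²=0 ⇒ x=−48/11=-4.3636; min R=1−1/(4·11/48)=-0.0909>−1
Confirm numerically:
  x=-3.704: |R|=0.44008 <1
  x=-2.587: |R|=0.05329 <1
  x=-1.788: |R|=0.05537 <1
  x=-4.900: |R|=1.60229 >1
  x=-4.737: |R|=1.40531 >1
  x=-4.584: |R|=1.23149 >1
Stable set (-4.3636, 0).

z∈(-4.3636,0).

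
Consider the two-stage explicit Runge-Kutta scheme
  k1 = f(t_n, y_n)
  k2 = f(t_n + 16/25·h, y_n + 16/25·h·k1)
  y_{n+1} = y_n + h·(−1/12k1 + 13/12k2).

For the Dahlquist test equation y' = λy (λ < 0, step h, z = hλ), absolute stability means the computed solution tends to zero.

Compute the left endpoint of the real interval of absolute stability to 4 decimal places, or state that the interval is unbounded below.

z* = -1.4423.

On y'=λy, z=hλ:
  k1=λy_n ⇒ h·k1=z·y_n;  k2=λ(1+16/25z)y_n ⇒ h·k2=z(1+16/25z)y_n
  y_{n+1}/y_n = 1 − 1/12z + 13/12z(1+16/25z) = 1 + z + 52/75z²
  ⇒ R(z) = 1 + z + 52/75z².

Find x<0 with |R(x)|<1.
x=-1.43: |R|=0.9878
R=1: x+52/75x²=0 ⇒ x=−75/52=-1.4423; min R=1−1/(4·52/75)=0.6394>−1
Confirm numerically:
  x=-1.247: |R|=0.83114 <1
  x=-1.100: |R|=0.73893 <1
  x=-0.676: |R|=0.64084 <1
  x=-1.893: |R|=1.59152 >1
  x=-1.839: |R|=1.50580 >1
  x=-1.618: |R|=1.19709 >1
Interval (-1.4423, 0).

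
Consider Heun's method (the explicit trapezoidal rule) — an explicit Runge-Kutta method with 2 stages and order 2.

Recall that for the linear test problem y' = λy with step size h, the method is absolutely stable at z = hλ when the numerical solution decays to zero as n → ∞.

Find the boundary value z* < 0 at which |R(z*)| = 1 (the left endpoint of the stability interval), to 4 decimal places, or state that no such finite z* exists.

z* = -2.0000.

Test eqn y'=λy, z=hλ:
  order 2, 2-stage ⇒ R(z)=1+z+z^2/2
  (e.g. R(-1.78)=0.80420, |R|=0.80420)

Need |R(x)|<1, x<0.
x=-1.78: |R|=0.8042
|R(-2.37)|=1.4385 |R(-2.25)|=1.2812 |R(-1.75)|=0.7812
Bisect:
  x_lo=-2.7530 |R|=2.0366  x_hi=-0.2533 |R|=0.7788
  mid=-1.50317 |R|=0.62659 →hi
  mid=-2.12811 |R|=1.13631 →lo
  mid=-1.81564 |R|=0.83263 →hi
  mid=-1.97187 |R|=0.97227 →hi
  mid=-2.04999 |R|=1.05124 →lo
  mid=-2.01093 |R|=1.01099 →lo
  mid=-1.99140 |R|=0.99144 →hi
  ...
  [-2.00010,-1.99995] ⇒ x*=-2.0000
Interval (-2.0000, 0).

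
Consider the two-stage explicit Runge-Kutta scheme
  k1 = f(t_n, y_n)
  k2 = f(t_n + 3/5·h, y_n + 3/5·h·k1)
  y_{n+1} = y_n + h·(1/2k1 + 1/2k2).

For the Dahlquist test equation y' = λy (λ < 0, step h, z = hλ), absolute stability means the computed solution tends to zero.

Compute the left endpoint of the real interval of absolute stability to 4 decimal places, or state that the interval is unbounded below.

Set f=λy, z=hλ:
  k1=λy_n ⇒ h·k1=z·y_n;  k2=λ(1+3/5z)y_n ⇒ h·k2=z(1+3/5z)y_n
  y_{n+1}/y_n = 1 + 1/2z + 1/2z(1+3/5z) = 1 + z + 3/10z²
  R(z) = 1 + z + 3/10z².

Boundary: |R(x)|=1, x<0.
x=-1.44: |R|=0.1821
R=1: x+3/10x²=0 ⇒ x=−10/3=-3.3333; min R=1−1/(4·3/10)=0.1667>−1
Confirm numerically:
  x=-2.921: |R|=0.63867 <1
  x=-2.698: |R|=0.48576 <1
  x=-2.134: |R|=0.23219 <1
  x=-2.006: |R|=0.20121 <1
  x=-3.875: |R|=1.62969 >1
  x=-3.781: |R|=1.50779 >1
Interval (-3.3333, 0).

z* = -3.3333.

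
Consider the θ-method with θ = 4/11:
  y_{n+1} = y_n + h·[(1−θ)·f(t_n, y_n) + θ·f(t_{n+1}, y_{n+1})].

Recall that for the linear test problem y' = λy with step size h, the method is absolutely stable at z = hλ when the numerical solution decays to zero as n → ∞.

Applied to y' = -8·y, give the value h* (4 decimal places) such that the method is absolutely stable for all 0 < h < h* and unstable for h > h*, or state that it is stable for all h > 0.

Test eqn y'=λy, z=hλ:
  y_{n+1} = y_n + z·[7/11·y_n + 4/11·y_{n+1}] ⇒ (1 − 4/11z)y_{n+1} = (1 + 7/11z)y_n
  so R(z) = (1 + 7/11z)/(1 − 4/11z).

Need |R(x)|<1, x<0.
x=-1.78: |R|=0.0806
R=−1: 1+7/11x = −1+4/11x ⇒ -3/11x=2 ⇒ x=2/(-3/11)=-7.3333
Confirm numerically:
  x=-6.063: |R|=0.89189 <1
  x=-4.308: |R|=0.67852 <1
  x=-3.991: |R|=0.62813 <1
  x=-7.915: |R|=1.04090 >1
  x=-7.401: |R|=1.00500 >1
Interval (-7.3333, 0).

(-7.3333,0); λ=-8 ⇒ h* = (22/3)/8 = 0.9167.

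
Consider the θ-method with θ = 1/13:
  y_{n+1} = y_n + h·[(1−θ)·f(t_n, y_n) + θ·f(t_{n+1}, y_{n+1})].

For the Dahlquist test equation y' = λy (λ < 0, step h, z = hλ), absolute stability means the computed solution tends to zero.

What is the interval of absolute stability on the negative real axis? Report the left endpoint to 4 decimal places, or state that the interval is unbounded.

(-2.3636, 0).

With y'=λy (z=hλ):
  y_{n+1} = y_n + z·[12/13·y_n + 1/13·y_{n+1}] ⇒ (1 − 1/13z)y_{n+1} = (1 + 12/13z)y_n
  R(z) = (1 + 12/13z)/(1 − 1/13z).

Boundary: |R(x)|=1, x<0.
x=-1.28: |R|=0.1653
R=−1: 1+12/13x = −1+1/13x ⇒ -11/13x=2 ⇒ x=2/(-11/13)=-2.3636
Confirm numerically:
  x=-1.737: |R|=0.53227 <1
  x=-1.228: |R|=0.12201 <1
  x=-1.221: |R|=0.11617 <1
  x=-2.781: |R|=1.29092 >1
  x=-2.558: |R|=1.13742 >1
  x=-2.463: |R|=1.07068 >1
Interval (-2.3636, 0).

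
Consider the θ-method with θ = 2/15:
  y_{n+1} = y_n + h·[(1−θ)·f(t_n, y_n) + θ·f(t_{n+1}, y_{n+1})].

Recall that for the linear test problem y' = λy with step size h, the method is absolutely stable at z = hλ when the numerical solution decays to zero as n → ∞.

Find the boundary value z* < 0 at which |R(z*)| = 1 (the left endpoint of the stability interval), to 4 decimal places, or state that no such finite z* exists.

z* = -2.7273.

With y'=λy (z=hλ):
  y_{n+1} = y_n + z·[13/15·y_n + 2/15·y_{n+1}] ⇒ (1 − 2/15z)y_{n+1} = (1 + 13/15z)y_n
  Hence R(z) = (1 + 13/15z)/(1 − 2/15z).

Need |R(x)|<1, x<0.
x=-1.5: |R|=0.2500
R=−1: 1+13/15x = −1+2/15x ⇒ -11/15x=2 ⇒ x=2/(-11/15)=-2.7273
Confirm numerically:
  x=-2.604: |R|=0.93290 <1
  x=-2.293: |R|=0.75610 <1
  x=-1.969: |R|=0.55956 <1
  x=-1.607: |R|=0.32343 <1
  x=-3.311: |R|=1.29697 >1
  x=-3.267: |R|=1.27570 >1
  x=-3.050: |R|=1.16825 >1
Interval (-2.7273, 0).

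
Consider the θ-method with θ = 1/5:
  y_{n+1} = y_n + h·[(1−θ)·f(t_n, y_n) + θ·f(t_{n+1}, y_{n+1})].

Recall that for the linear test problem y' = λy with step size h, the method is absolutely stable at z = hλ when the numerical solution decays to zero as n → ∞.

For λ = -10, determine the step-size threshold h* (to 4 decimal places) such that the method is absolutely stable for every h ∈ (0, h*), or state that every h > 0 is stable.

(-3.3333,0); λ=-10 ⇒ h* = (10/3)/10 = 0.3333.

Set f=λy, z=hλ:
  y_{n+1} = y_n + z·[4/5·y_n + 1/5·y_{n+1}] ⇒ (1 − 1/5z)y_{n+1} = (1 + 4/5z)y_n
  R(z) = (1 + 4/5z)/(1 − 1/5z).

Need |R(x)|<1, x<0.
x=-1.7: |R|=0.2687
R=−1: 1+4/5x = −1+1/5x ⇒ -3/5x=2 ⇒ x=2/(-3/5)=-3.3333
Confirm numerically:
  x=-2.550: |R|=0.68874 <1
  x=-2.330: |R|=0.58936 <1
  x=-1.797: |R|=0.32191 <1
  x=-3.699: |R|=1.12611 >1
  x=-3.522: |R|=1.06642 >1
  x=-3.378: |R|=1.01599 >1
Stable set (-3.3333, 0).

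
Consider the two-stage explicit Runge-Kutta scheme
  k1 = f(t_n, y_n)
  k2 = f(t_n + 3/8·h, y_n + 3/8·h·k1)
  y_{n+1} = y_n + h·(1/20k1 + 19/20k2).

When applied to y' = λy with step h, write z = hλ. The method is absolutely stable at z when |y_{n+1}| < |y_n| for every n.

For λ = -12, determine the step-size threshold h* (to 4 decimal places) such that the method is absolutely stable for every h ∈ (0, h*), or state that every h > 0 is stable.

Test eqn y'=λy, z=hλ:
  k1=λy_n ⇒ h·k1=z·y_n;  k2=λ(1+3/8z)y_n ⇒ h·k2=z(1+3/8z)y_n
  y_{n+1}/y_n = 1 + 1/20z + 19/20z(1+3/8z) = 1 + z + 57/160z²
  R(z) = 1 + z + 57/160z².

Need |R(x)|<1, x<0.
x=-0.87: |R|=0.3996
R=1: x+57/160x²=0 ⇒ x=−160/57=-2.8070; min R=1−1/(4·57/160)=0.2982>−1
Confirm numerically:
  x=-2.696: |R|=0.89337 <1
  x=-2.201: |R|=0.52482 <1
  x=-1.865: |R|=0.37412 <1
  x=-1.707: |R|=0.33106 <1
  x=-3.156: |R|=1.39237 >1
  x=-3.060: |R|=1.27578 >1
Stable set (-2.8070, 0).

(-2.8070,0); λ=-12 ⇒ h* = (160/57)/12 = 0.2339.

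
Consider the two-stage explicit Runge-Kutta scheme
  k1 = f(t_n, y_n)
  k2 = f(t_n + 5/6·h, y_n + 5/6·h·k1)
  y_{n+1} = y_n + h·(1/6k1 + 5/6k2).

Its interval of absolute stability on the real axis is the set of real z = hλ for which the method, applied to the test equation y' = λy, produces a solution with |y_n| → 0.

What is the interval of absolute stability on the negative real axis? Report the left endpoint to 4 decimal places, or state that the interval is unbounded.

z∈(-1.4400,0).

Set f=λy, z=hλ:
  k1=λy_n ⇒ h·k1=z·y_n;  k2=λ(1+5/6z)y_n ⇒ h·k2=z(1+5/6z)y_n
  y_{n+1}/y_n = 1 + 1/6z + 5/6z(1+5/6z) = 1 + z + 25/36z²
  R(z) = 1 + z + 25/36z².

Find x<0 with |R(x)|<1.
x=-1.43: |R|=0.9901
R=1: x+25/36x²=0 ⇒ x=−36/25=-1.4400; min R=1−1/(4·25/36)=0.6400>−1
Confirm numerically:
  x=-1.201: |R|=0.80067 <1
  x=-0.985: |R|=0.68877 <1
  x=-0.802: |R|=0.64467 <1
  x=-1.902: |R|=1.61022 >1
  x=-1.629: |R|=1.21381 >1
So |R|<1 on (-1.4400, 0).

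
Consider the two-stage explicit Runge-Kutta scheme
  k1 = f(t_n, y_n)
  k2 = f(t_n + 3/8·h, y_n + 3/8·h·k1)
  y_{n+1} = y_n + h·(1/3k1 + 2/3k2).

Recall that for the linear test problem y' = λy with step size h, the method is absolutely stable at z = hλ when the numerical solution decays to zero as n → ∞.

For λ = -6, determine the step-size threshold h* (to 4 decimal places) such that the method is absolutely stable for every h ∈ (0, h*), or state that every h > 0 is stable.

(-4.0000,0); λ=-6 ⇒ h* = (4)/6 = 0.6667.

Set f=λy, z=hλ:
  k1=λy_n ⇒ h·k1=z·y_n;  k2=λ(1+3/8z)y_n ⇒ h·k2=z(1+3/8z)y_n
  y_{n+1}/y_n = 1 + 1/3z + 2/3z(1+3/8z) = 1 + z + 1/4z²
  Hence R(z) = 1 + z + 1/4z².

Boundary: |R(x)|=1, x<0.
x=-1.02: |R|=0.2401
R=1: x+1/4x²=0 ⇒ x=−4=-4.0000; min R=1−1/(4·1/4)=0.0000>−1
Confirm numerically:
  x=-3.954: |R|=0.95453 <1
  x=-3.705: |R|=0.72676 <1
  x=-3.699: |R|=0.72165 <1
  x=-4.193: |R|=1.20231 >1
  x=-4.183: |R|=1.19137 >1
Stable set (-4.0000, 0).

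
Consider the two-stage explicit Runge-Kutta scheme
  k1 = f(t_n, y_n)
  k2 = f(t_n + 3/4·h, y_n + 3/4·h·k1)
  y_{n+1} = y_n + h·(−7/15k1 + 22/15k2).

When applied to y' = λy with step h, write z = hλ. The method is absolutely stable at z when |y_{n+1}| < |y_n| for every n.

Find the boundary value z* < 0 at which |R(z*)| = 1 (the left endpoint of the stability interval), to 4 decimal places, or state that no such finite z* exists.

On y'=λy, z=hλ:
  k1=λy_n ⇒ h·k1=z·y_n;  k2=λ(1+3/4z)y_n ⇒ h·k2=z(1+3/4z)y_n
  y_{n+1}/y_n = 1 − 7/15z + 22/15z(1+3/4z) = 1 + z + 11/10z²
  Hence R(z) = 1 + z + 11/10z².

Find x<0 with |R(x)|<1.
x=-1.22: |R|=1.4172
R=1: x+11/10x²=0 ⇒ x=−10/11=-0.9091; min R=1−1/(4·11/10)=0.7727>−1
Confirm numerically:
  x=-0.611: |R|=0.79965 <1
  x=-0.571: |R|=0.78765 <1
  x=-0.495: |R|=0.77453 <1
  x=-1.086: |R|=1.21134 >1
  x=-1.072: |R|=1.19210 >1
  x=-0.939: |R|=1.03089 >1
Interval (-0.9091, 0).

z* = -0.9091.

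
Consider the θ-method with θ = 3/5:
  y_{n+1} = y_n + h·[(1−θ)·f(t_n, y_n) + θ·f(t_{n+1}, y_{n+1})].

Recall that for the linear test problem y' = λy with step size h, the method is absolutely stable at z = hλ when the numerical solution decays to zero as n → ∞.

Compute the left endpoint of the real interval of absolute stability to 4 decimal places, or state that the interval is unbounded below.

(−∞, 0) — no finite endpoint.

On y'=λy, z=hλ:
  y_{n+1} = y_n + z·[2/5·y_n + 3/5·y_{n+1}] ⇒ (1 − 3/5z)y_{n+1} = (1 + 2/5z)y_n
  so R(z) = (1 + 2/5z)/(1 − 3/5z).

Boundary: |R(x)|=1, x<0.
x=-0.77: |R|=0.4733
x=-2: |R|=0.0909
x=-10: |R|=0.4286
x=-100: |R|=0.6393
θ=3/5≥1/2 ⇒ |1+2/5x|<|1−3/5x| ∀x<0 ⇒ stable on all of ℝ⁻.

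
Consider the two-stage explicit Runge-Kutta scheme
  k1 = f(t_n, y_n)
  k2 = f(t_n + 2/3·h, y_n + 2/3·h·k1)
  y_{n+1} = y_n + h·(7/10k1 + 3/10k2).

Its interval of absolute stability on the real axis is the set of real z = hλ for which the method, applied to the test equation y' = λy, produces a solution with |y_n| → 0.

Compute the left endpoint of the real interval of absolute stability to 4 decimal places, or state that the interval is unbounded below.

z* = -5.0000.

Set f=λy, z=hλ:
  k1=λy_n ⇒ h·k1=z·y_n;  k2=λ(1+2/3z)y_n ⇒ h·k2=z(1+2/3z)y_n
  y_{n+1}/y_n = 1 + 7/10z + 3/10z(1+2/3z) = 1 + z + 1/5z²
  so R(z) = 1 + z + 1/5z².

Need |R(x)|<1, x<0.
x=-0.3: |R|=0.7180
R=1: x+1/5x²=0 ⇒ x=−5=-5.0000; min R=1−1/(4·1/5)=-0.2500>−1
Confirm numerically:
  x=-4.642: |R|=0.66763 <1
  x=-4.058: |R|=0.23547 <1
  x=-3.670: |R|=0.02378 <1
  x=-3.112: |R|=0.17509 <1
  x=-5.433: |R|=1.47050 >1
  x=-5.381: |R|=1.41003 >1
  x=-5.021: |R|=1.02109 >1
Interval (-5.0000, 0).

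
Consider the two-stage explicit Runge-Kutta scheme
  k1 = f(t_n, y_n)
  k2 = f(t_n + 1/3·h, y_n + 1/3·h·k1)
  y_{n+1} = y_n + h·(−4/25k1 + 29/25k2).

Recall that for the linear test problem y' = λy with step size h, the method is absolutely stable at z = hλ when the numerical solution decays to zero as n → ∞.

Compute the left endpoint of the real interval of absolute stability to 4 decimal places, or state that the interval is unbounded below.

left endpoint -2.5862.

Test eqn y'=λy, z=hλ:
  k1=λy_n ⇒ h·k1=z·y_n;  k2=λ(1+1/3z)y_n ⇒ h·k2=z(1+1/3z)y_n
  y_{n+1}/y_n = 1 − 4/25z + 29/25z(1+1/3z) = 1 + z + 29/75z²
  Hence R(z) = 1 + z + 29/75z².

Boundary: |R(x)|=1, x<0.
x=-1.7: |R|=0.4175
R=1: x+29/75x²=0 ⇒ x=−75/29=-2.5862; min R=1−1/(4·29/75)=0.3534>−1
Confirm numerically:
  x=-2.137: |R|=0.62882 <1
  x=-2.086: |R|=0.59654 <1
  x=-1.804: |R|=0.45437 <1
  x=-1.363: |R|=0.35534 <1
  x=-3.117: |R|=1.63973 >1
  x=-2.842: |R|=1.28109 >1
Stable set (-2.5862, 0).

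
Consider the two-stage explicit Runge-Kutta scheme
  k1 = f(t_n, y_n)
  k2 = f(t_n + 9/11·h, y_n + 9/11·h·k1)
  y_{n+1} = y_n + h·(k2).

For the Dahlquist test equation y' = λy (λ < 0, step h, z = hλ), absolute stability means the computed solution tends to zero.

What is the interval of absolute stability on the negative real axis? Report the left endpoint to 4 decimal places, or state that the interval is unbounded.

Test eqn y'=λy, z=hλ:
  k1=λy_n ⇒ h·k1=z·y_n;  k2=λ(1+9/11z)y_n ⇒ h·k2=z(1+9/11z)y_n
  y_{n+1}/y_n = 1 + z(1+9/11z) = 1 + z + 9/11z²
  ⇒ R(z) = 1 + z + 9/11z².

Need |R(x)|<1, x<0.
x=-0.54: |R|=0.6986
R=1: x+9/11x²=0 ⇒ x=−11/9=-1.2222; min R=1−1/(4·9/11)=0.6944>−1
Confirm numerically:
  x=-0.967: |R|=0.79807 <1
  x=-0.895: |R|=0.76038 <1
  x=-0.533: |R|=0.69944 <1
  x=-0.510: |R|=0.70281 <1
  x=-1.626: |R|=1.53717 >1
  x=-1.473: |R|=1.30223 >1
  x=-1.409: |R|=1.21532 >1
So |R|<1 on (-1.2222, 0).

z∈(-1.2222,0).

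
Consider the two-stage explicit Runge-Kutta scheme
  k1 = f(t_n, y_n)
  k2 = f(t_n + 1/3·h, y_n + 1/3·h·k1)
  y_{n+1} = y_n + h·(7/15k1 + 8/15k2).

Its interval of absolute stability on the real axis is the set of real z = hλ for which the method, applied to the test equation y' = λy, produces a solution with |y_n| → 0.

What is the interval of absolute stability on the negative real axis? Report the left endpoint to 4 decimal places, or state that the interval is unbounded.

Set f=λy, z=hλ:
  k1=λy_n ⇒ h·k1=z·y_n;  k2=λ(1+1/3z)y_n ⇒ h·k2=z(1+1/3z)y_n
  y_{n+1}/y_n = 1 + 7/15z + 8/15z(1+1/3z) = 1 + z + 8/45z²
  R(z) = 1 + z + 8/45z².

Find x<0 with |R(x)|<1.
x=-0.6: |R|=0.4640
R=1: x+8/45x²=0 ⇒ x=−45/8=-5.6250; min R=1−1/(4·8/45)=-0.4062>−1
Confirm numerically:
  x=-5.487: |R|=0.86539 <1
  x=-3.435: |R|=0.33736 <1
  x=-2.600: |R|=0.39822 <1
  x=-2.554: |R|=0.39437 <1
  x=-5.928: |R|=1.31932 >1
  x=-5.673: |R|=1.04841 >1
Interval (-5.6250, 0).

z∈(-5.6250,0).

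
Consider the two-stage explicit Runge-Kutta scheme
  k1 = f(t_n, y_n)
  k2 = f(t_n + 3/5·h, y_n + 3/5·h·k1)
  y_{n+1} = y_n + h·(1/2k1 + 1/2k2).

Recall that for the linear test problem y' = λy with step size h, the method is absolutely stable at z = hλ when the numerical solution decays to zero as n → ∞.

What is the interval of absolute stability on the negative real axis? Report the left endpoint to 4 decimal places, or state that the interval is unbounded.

On y'=λy, z=hλ:
  k1=λy_n ⇒ h·k1=z·y_n;  k2=λ(1+3/5z)y_n ⇒ h·k2=z(1+3/5z)y_n
  y_{n+1}/y_n = 1 + 1/2z + 1/2z(1+3/5z) = 1 + z + 3/10z²
  so R(z) = 1 + z + 3/10z².

Boundary: |R(x)|=1, x<0.
x=-1.41: |R|=0.1864
R=1: x+3/10x²=0 ⇒ x=−10/3=-3.3333; min R=1−1/(4·3/10)=0.1667>−1
Confirm numerically:
  x=-3.312: |R|=0.97880 <1
  x=-1.353: |R|=0.19618 <1
  x=-1.340: |R|=0.19868 <1
  x=-3.806: |R|=1.53969 >1
  x=-3.711: |R|=1.42046 >1
Interval (-3.3333, 0).

(-3.3333, 0).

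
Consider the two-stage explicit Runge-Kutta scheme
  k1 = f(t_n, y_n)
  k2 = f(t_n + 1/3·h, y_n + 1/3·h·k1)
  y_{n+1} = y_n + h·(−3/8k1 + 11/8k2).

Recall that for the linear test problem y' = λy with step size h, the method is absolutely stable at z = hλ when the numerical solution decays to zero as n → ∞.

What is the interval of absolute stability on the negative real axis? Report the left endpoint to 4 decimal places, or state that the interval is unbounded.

Test eqn y'=λy, z=hλ:
  k1=λy_n ⇒ h·k1=z·y_n;  k2=λ(1+1/3z)y_n ⇒ h·k2=z(1+1/3z)y_n
  y_{n+1}/y_n = 1 − 3/8z + 11/8z(1+1/3z) = 1 + z + 11/24z²
  R(z) = 1 + z + 11/24z².

Find x<0 with |R(x)|<1.
x=-0.87: |R|=0.4769
R=1: x+11/24x²=0 ⇒ x=−24/11=-2.1818; min R=1−1/(4·11/24)=0.4545>−1
Confirm numerically:
  x=-1.752: |R|=0.65486 <1
  x=-1.605: |R|=0.57568 <1
  x=-0.998: |R|=0.45850 <1
  x=-2.572: |R|=1.45996 >1
  x=-2.276: |R|=1.09825 >1
Stable set (-2.1818, 0).

(-2.1818, 0).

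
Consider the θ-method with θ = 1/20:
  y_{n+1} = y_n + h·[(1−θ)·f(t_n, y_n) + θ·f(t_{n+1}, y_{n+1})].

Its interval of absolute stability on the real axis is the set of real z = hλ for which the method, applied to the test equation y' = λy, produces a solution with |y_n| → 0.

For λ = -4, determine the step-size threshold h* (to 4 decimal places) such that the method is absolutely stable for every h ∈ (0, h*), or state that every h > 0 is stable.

With y'=λy (z=hλ):
  y_{n+1} = y_n + z·[19/20·y_n + 1/20·y_{n+1}] ⇒ (1 − 1/20z)y_{n+1} = (1 + 19/20z)y_n
  so R(z) = (1 + 19/20z)/(1 − 1/20z).

Need |R(x)|<1, x<0.
x=-1.77: |R|=0.6261
R=−1: 1+19/20x = −1+1/20x ⇒ -9/10x=2 ⇒ x=2/(-9/10)=-2.2222
Confirm numerically:
  x=-1.921: |R|=0.75266 <1
  x=-1.893: |R|=0.72932 <1
  x=-1.321: |R|=0.23915 <1
  x=-1.097: |R|=0.03996 <1
  x=-2.356: |R|=1.10771 >1
  x=-2.251: |R|=1.02328 >1
So |R|<1 on (-2.2222, 0).

(-2.2222,0); λ=-4 ⇒ h* = (20/9)/4 = 0.5556.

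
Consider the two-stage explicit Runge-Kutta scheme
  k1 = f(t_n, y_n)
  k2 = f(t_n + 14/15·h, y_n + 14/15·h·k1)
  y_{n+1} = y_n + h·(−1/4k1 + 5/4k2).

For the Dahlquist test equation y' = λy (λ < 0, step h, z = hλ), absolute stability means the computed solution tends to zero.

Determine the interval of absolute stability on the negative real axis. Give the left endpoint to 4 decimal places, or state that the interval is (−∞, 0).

Test eqn y'=λy, z=hλ:
  k1=λy_n ⇒ h·k1=z·y_n;  k2=λ(1+14/15z)y_n ⇒ h·k2=z(1+14/15z)y_n
  y_{n+1}/y_n = 1 − 1/4z + 5/4z(1+14/15z) = 1 + z + 7/6z²
  Hence R(z) = 1 + z + 7/6z².

Solve |R(x)|<1 on ℝ⁻.
x=-1.71: |R|=2.7015
R=1: x+7/6x²=0 ⇒ x=−6/7=-0.8571; min R=1−1/(4·7/6)=0.7857>−1
Confirm numerically:
  x=-0.578: |R|=0.81176 <1
  x=-0.553: |R|=0.80378 <1
  x=-0.535: |R|=0.79893 <1
  x=-0.437: |R|=0.78580 <1
  x=-1.279: |R|=1.62948 >1
  x=-0.904: |R|=1.04942 >1
Interval (-0.8571, 0).

(-0.8571, 0).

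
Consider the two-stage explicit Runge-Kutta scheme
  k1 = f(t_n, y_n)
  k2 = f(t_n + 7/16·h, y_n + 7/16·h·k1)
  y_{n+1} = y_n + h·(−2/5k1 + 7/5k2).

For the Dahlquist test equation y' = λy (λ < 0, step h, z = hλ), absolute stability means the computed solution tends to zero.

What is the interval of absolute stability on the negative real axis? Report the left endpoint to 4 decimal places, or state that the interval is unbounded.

(-1.6327, 0).

With y'=λy (z=hλ):
  k1=λy_n ⇒ h·k1=z·y_n;  k2=λ(1+7/16z)y_n ⇒ h·k2=z(1+7/16z)y_n
  y_{n+1}/y_n = 1 − 2/5z + 7/5z(1+7/16z) = 1 + z + 49/80z²
  R(z) = 1 + z + 49/80z².

Need |R(x)|<1, x<0.
x=-0.76: |R|=0.5938
R=1: x+49/80x²=0 ⇒ x=−80/49=-1.6327; min R=1−1/(4·49/80)=0.5918>−1
Confirm numerically:
  x=-1.390: |R|=0.79341 <1
  x=-1.230: |R|=0.69665 <1
  x=-0.846: |R|=0.59238 <1
  x=-2.224: |R|=1.80553 >1
  x=-1.945: |R|=1.37210 >1
Interval (-1.6327, 0).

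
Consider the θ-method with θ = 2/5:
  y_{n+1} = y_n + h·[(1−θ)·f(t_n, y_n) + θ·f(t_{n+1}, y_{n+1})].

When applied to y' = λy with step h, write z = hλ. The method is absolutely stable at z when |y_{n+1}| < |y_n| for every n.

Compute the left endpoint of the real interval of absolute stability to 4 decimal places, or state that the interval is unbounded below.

z* = -10.0000.

On y'=λy, z=hλ:
  y_{n+1} = y_n + z·[3/5·y_n + 2/5·y_{n+1}] ⇒ (1 − 2/5z)y_{n+1} = (1 + 3/5z)y_n
  R(z) = (1 + 3/5z)/(1 − 2/5z).

Solve |R(x)|<1 on ℝ⁻.
x=-1.62: |R|=0.0170
R=−1: 1+3/5x = −1+2/5x ⇒ -1/5x=2 ⇒ x=2/(-1/5)=-10.0000
Confirm numerically:
  x=-9.573: |R|=0.98232 <1
  x=-8.604: |R|=0.93714 <1
  x=-7.163: |R|=0.85320 <1
  x=-6.550: |R|=0.80939 <1
  x=-10.513: |R|=1.01971 >1
  x=-10.152: |R|=1.00601 >1
Interval (-10.0000, 0).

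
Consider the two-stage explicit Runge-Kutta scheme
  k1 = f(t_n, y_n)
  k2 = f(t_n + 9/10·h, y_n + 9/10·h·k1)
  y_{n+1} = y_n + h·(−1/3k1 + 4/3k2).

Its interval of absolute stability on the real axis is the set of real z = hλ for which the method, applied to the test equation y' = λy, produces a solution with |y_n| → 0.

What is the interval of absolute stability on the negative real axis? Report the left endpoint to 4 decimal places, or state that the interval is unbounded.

(-0.8333, 0).

On y'=λy, z=hλ:
  k1=λy_n ⇒ h·k1=z·y_n;  k2=λ(1+9/10z)y_n ⇒ h·k2=z(1+9/10z)y_n
  y_{n+1}/y_n = 1 − 1/3z + 4/3z(1+9/10z) = 1 + z + 6/5z²
  Hence R(z) = 1 + z + 6/5z².

Solve |R(x)|<1 on ℝ⁻.
x=-1.03: |R|=1.2431
R=1: x+6/5x²=0 ⇒ x=−5/6=-0.8333; min R=1−1/(4·6/5)=0.7917>−1
Confirm numerically:
  x=-0.766: |R|=0.93811 <1
  x=-0.724: |R|=0.90501 <1
  x=-0.723: |R|=0.90427 <1
  x=-0.715: |R|=0.89847 <1
  x=-1.260: |R|=1.64512 >1
  x=-1.079: |R|=1.31809 >1
So |R|<1 on (-0.8333, 0).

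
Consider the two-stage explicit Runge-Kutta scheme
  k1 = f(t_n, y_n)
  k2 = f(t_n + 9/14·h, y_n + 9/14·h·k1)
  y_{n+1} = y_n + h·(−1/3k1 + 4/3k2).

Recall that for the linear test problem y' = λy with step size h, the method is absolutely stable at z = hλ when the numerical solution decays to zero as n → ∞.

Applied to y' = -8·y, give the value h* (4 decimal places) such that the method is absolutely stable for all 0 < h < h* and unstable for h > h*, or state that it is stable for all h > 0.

With y'=λy (z=hλ):
  k1=λy_n ⇒ h·k1=z·y_n;  k2=λ(1+9/14z)y_n ⇒ h·k2=z(1+9/14z)y_n
  y_{n+1}/y_n = 1 − 1/3z + 4/3z(1+9/14z) = 1 + z + 6/7z²
  R(z) = 1 + z + 6/7z².

Boundary: |R(x)|=1, x<0.
x=-1.36: |R|=1.2254
R=1: x+6/7x²=0 ⇒ x=−7/6=-1.1667; min R=1−1/(4·6/7)=0.7083>−1
Confirm numerically:
  x=-1.128: |R|=0.96261 <1
  x=-0.977: |R|=0.84117 <1
  x=-0.753: |R|=0.73301 <1
  x=-1.390: |R|=1.26609 >1
  x=-1.240: |R|=1.07794 >1
Stable set (-1.1667, 0).

(-1.1667,0); λ=-8 ⇒ h* = (7/6)/8 = 0.1458.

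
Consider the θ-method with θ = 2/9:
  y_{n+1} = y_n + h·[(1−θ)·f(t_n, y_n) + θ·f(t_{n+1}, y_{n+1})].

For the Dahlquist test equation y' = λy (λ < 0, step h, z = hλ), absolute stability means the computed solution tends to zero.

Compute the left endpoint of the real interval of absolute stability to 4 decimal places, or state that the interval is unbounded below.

z* = -3.6000.

Test eqn y'=λy, z=hλ:
  y_{n+1} = y_n + z·[7/9·y_n + 2/9·y_{n+1}] ⇒ (1 − 2/9z)y_{n+1} = (1 + 7/9z)y_n
  Hence R(z) = (1 + 7/9z)/(1 − 2/9z).

Boundary: |R(x)|=1, x<0.
x=-1.24: |R|=0.0279
R=−1: 1+7/9x = −1+2/9x ⇒ -5/9x=2 ⇒ x=2/(-5/9)=-3.6000
Confirm numerically:
  x=-3.105: |R|=0.83728 <1
  x=-2.145: |R|=0.45260 <1
  x=-2.108: |R|=0.43553 <1
  x=-3.998: |R|=1.11709 >1
  x=-3.914: |R|=1.09330 >1
  x=-3.708: |R|=1.03289 >1
Interval (-3.6000, 0).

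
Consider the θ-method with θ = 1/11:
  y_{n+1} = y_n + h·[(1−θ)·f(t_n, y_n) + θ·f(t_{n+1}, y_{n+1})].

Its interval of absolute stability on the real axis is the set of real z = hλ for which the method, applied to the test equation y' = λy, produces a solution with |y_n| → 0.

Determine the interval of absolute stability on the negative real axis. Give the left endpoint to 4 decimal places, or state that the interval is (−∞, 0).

On y'=λy, z=hλ:
  y_{n+1} = y_n + z·[10/11·y_n + 1/11·y_{n+1}] ⇒ (1 − 1/11z)y_{n+1} = (1 + 10/11z)y_n
  Hence R(z) = (1 + 10/11z)/(1 − 1/11z).

Solve |R(x)|<1 on ℝ⁻.
x=-1.39: |R|=0.2341
R=−1: 1+10/11x = −1+1/11x ⇒ -9/11x=2 ⇒ x=2/(-9/11)=-2.4444
Confirm numerically:
  x=-2.263: |R|=0.87688 <1
  x=-1.784: |R|=0.53504 <1
  x=-1.666: |R|=0.44687 <1
  x=-2.791: |R|=1.22616 >1
  x=-2.784: |R|=1.22171 >1
Interval (-2.4444, 0).

z∈(-2.4444,0).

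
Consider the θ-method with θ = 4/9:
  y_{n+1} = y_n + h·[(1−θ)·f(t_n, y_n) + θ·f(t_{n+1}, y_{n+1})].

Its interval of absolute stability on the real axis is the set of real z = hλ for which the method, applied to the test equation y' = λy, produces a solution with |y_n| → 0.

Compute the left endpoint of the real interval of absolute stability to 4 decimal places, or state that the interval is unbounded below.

Set f=λy, z=hλ:
  y_{n+1} = y_n + z·[5/9·y_n + 4/9·y_{n+1}] ⇒ (1 − 4/9z)y_{n+1} = (1 + 5/9z)y_n
  Hence R(z) = (1 + 5/9z)/(1 − 4/9z).

Find x<0 with |R(x)|<1.
x=-1.54: |R|=0.0858
R=−1: 1+5/9x = −1+4/9x ⇒ -1/9x=2 ⇒ x=2/(-1/9)=-18.0000
Confirm numerically:
  x=-16.012: |R|=0.97279 <1
  x=-14.565: |R|=0.94893 <1
  x=-12.816: |R|=0.91398 <1
  x=-18.324: |R|=1.00394 >1
  x=-18.136: |R|=1.00167 >1
Stable set (-18.0000, 0).

z* = -18.0000.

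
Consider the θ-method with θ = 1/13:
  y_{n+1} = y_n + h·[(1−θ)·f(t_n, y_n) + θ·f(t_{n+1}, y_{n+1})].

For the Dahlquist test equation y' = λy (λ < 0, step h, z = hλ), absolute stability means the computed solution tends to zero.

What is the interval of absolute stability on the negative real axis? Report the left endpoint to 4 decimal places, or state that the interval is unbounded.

Test eqn y'=λy, z=hλ:
  y_{n+1} = y_n + z·[12/13·y_n + 1/13·y_{n+1}] ⇒ (1 − 1/13z)y_{n+1} = (1 + 12/13z)y_n
  R(z) = (1 + 12/13z)/(1 − 1/13z).

Boundary: |R(x)|=1, x<0.
x=-1.27: |R|=0.1570
R=−1: 1+12/13x = −1+1/13x ⇒ -11/13x=2 ⇒ x=2/(-11/13)=-2.3636
Confirm numerically:
  x=-2.083: |R|=0.79533 <1
  x=-1.777: |R|=0.56331 <1
  x=-1.695: |R|=0.49949 <1
  x=-1.241: |R|=0.13286 <1
  x=-2.725: |R|=1.25278 >1
  x=-2.646: |R|=1.19852 >1
  x=-2.411: |R|=1.03381 >1
So |R|<1 on (-2.3636, 0).

z∈(-2.3636,0).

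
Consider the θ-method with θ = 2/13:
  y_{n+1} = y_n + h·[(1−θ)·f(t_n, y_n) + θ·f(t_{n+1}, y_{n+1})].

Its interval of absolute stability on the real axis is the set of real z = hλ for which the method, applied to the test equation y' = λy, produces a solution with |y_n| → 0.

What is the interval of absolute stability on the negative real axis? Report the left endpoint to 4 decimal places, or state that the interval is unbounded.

z∈(-2.8889,0).

On y'=λy, z=hλ:
  y_{n+1} = y_n + z·[11/13·y_n + 2/13·y_{n+1}] ⇒ (1 − 2/13z)y_{n+1} = (1 + 11/13z)y_n
  so R(z) = (1 + 11/13z)/(1 − 2/13z).

Need |R(x)|<1, x<0.
x=-1.42: |R|=0.1654
R=−1: 1+11/13x = −1+2/13x ⇒ -9/13x=2 ⇒ x=2/(-9/13)=-2.8889
Confirm numerically:
  x=-2.494: |R|=0.80242 <1
  x=-2.044: |R|=0.55501 <1
  x=-1.905: |R|=0.47323 <1
  x=-1.545: |R|=0.24829 <1
  x=-3.473: |R|=1.26356 >1
  x=-3.009: |R|=1.05684 >1
Stable set (-2.8889, 0).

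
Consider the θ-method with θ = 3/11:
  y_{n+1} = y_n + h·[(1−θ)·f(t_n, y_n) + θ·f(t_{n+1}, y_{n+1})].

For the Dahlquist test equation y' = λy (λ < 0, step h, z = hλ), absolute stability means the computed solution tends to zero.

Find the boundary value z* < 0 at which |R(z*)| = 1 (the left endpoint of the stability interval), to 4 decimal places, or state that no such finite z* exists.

left endpoint -4.4000.

With y'=λy (z=hλ):
  y_{n+1} = y_n + z·[8/11·y_n + 3/11·y_{n+1}] ⇒ (1 − 3/11z)y_{n+1} = (1 + 8/11z)y_n
  so R(z) = (1 + 8/11z)/(1 − 3/11z).

Need |R(x)|<1, x<0.
x=-1.24: |R|=0.0734
R=−1: 1+8/11x = −1+3/11x ⇒ -5/11x=2 ⇒ x=2/(-5/11)=-4.4000
Confirm numerically:
  x=-2.921: |R|=0.62582 <1
  x=-2.744: |R|=0.56947 <1
  x=-2.406: |R|=0.45274 <1
  x=-4.832: |R|=1.08472 >1
  x=-4.749: |R|=1.06912 >1
  x=-4.689: |R|=1.05765 >1
So |R|<1 on (-4.4000, 0).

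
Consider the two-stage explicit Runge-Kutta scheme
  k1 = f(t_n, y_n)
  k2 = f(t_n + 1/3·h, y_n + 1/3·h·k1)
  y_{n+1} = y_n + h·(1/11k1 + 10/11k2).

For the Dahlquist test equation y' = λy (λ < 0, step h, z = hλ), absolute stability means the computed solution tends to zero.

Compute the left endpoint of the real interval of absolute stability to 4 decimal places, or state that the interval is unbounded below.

z* = -3.3000.

With y'=λy (z=hλ):
  k1=λy_n ⇒ h·k1=z·y_n;  k2=λ(1+1/3z)y_n ⇒ h·k2=z(1+1/3z)y_n
  y_{n+1}/y_n = 1 + 1/11z + 10/11z(1+1/3z) = 1 + z + 10/33z²
  ⇒ R(z) = 1 + z + 10/33z².

Solve |R(x)|<1 on ℝ⁻.
x=-0.3: |R|=0.7273
R=1: x+10/33x²=0 ⇒ x=−33/10=-3.3000; min R=1−1/(4·10/33)=0.1750>−1
Confirm numerically:
  x=-3.080: |R|=0.79467 <1
  x=-2.789: |R|=0.56813 <1
  x=-1.441: |R|=0.18824 <1
  x=-3.829: |R|=1.61380 >1
  x=-3.768: |R|=1.53437 >1
Interval (-3.3000, 0).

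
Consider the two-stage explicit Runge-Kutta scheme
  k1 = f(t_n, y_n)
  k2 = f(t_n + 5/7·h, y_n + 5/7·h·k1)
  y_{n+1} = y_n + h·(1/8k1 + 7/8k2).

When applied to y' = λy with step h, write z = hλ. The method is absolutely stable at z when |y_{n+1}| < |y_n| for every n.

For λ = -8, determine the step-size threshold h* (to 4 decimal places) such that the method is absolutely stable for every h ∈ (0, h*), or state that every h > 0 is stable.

(-1.6000,0); λ=-8 ⇒ h* = (8/5)/8 = 0.2000.

On y'=λy, z=hλ:
  k1=λy_n ⇒ h·k1=z·y_n;  k2=λ(1+5/7z)y_n ⇒ h·k2=z(1+5/7z)y_n
  y_{n+1}/y_n = 1 + 1/8z + 7/8z(1+5/7z) = 1 + z + 5/8z²
  Hence R(z) = 1 + z + 5/8z².

Need |R(x)|<1, x<0.
x=-0.68: |R|=0.6090
R=1: x+5/8x²=0 ⇒ x=−8/5=-1.6000; min R=1−1/(4·5/8)=0.6000>−1
Confirm numerically:
  x=-1.360: |R|=0.79600 <1
  x=-1.353: |R|=0.79113 <1
  x=-1.029: |R|=0.63278 <1
  x=-0.770: |R|=0.60056 <1
  x=-2.114: |R|=1.67912 >1
  x=-1.873: |R|=1.31958 >1
  x=-1.812: |R|=1.24009 >1
So |R|<1 on (-1.6000, 0).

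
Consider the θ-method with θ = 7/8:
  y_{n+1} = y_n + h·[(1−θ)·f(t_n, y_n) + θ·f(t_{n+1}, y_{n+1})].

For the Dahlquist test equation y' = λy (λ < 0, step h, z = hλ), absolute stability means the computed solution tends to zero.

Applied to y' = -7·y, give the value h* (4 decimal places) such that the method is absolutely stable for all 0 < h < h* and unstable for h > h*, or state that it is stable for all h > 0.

On y'=λy, z=hλ:
  y_{n+1} = y_n + z·[1/8·y_n + 7/8·y_{n+1}] ⇒ (1 − 7/8z)y_{n+1} = (1 + 1/8z)y_n
  so R(z) = (1 + 1/8z)/(1 − 7/8z).

Solve |R(x)|<1 on ℝ⁻.
x=-0.87: |R|=0.5060
x=-2: |R|=0.2727
x=-10: |R|=0.0256
x=-100: |R|=0.1299
θ=7/8≥1/2 ⇒ |1+1/8x|<|1−7/8x| ∀x<0 ⇒ interval (−∞,0).

(−∞, 0) — no finite endpoint. Any h>0 works for λ=-7.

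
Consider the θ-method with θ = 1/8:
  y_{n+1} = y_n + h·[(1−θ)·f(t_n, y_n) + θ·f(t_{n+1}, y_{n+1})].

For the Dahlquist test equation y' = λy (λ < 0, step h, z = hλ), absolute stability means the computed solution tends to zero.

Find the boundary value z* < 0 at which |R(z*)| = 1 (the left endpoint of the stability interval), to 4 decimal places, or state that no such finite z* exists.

With y'=λy (z=hλ):
  y_{n+1} = y_n + z·[7/8·y_n + 1/8·y_{n+1}] ⇒ (1 − 1/8z)y_{n+1} = (1 + 7/8z)y_n
  Hence R(z) = (1 + 7/8z)/(1 − 1/8z).

Find x<0 with |R(x)|<1.
x=-1.44: |R|=0.2203
R=−1: 1+7/8x = −1+1/8x ⇒ -3/4x=2 ⇒ x=2/(-3/4)=-2.6667
Confirm numerically:
  x=-2.082: |R|=0.65205 <1
  x=-1.747: |R|=0.43388 <1
  x=-1.580: |R|=0.31942 <1
  x=-1.140: |R|=0.00219 <1
  x=-3.201: |R|=1.28622 >1
  x=-3.062: |R|=1.21443 >1
Interval (-2.6667, 0).

left endpoint -2.6667.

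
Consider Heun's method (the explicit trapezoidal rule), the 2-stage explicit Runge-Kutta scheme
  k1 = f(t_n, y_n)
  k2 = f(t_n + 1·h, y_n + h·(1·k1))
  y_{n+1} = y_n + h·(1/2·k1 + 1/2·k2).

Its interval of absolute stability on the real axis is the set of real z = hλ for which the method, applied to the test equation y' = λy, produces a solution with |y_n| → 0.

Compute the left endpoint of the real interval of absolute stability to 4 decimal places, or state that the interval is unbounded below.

z* = -2.0000.

Test eqn y'=λy, z=hλ:
  order 2, 2-stage ⇒ R(z)=1+z+z^2/2
  (e.g. R(-1.45)=0.60125, |R|=0.60125)

Solve |R(x)|<1 on ℝ⁻.
x=-1.45: |R|=0.6013
|R(-0.88)|=0.5072 |R(-0.77)|=0.5264 |R(-0.56)|=0.5968
Bisect:
  x_lo=-2.5400 |R|=1.6859  x_hi=-0.2523 |R|=0.7795
  mid=-1.39616 |R|=0.57847 →hi
  mid=-1.96810 |R|=0.96861 →hi
  mid=-2.25407 |R|=1.28635 →lo
  mid=-2.11109 |R|=1.11726 →lo
  mid=-2.03960 |R|=1.04038 →lo
  mid=-2.00385 |R|=1.00386 →lo
  mid=-1.98598 |R|=0.98608 →hi
  mid=-1.99491 |R|=0.99493 →hi
  ...
  [-2.00008,-1.99994] ⇒ x*=-2.0000
Interval (-2.0000, 0).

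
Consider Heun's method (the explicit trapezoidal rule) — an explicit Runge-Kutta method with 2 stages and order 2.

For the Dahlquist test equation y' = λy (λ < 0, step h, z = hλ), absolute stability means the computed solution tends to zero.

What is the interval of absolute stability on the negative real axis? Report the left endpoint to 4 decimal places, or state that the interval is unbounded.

With y'=λy (z=hλ):
  order 2, 2-stage ⇒ R(z)=1+z+z^2/2
  (e.g. R(-1.54)=0.64580, |R|=0.64580)

Solve |R(x)|<1 on ℝ⁻.
x=-1.54: |R|=0.6458
|R(-2.4)|=1.4800 |R(-2.12)|=1.1272 |R(-0.81)|=0.5181
Bisect:
  x_lo=-2.5307 |R|=1.6715  x_hi=-0.3090 |R|=0.7387
  mid=-1.41984 |R|=0.58813 →hi
  mid=-1.97526 |R|=0.97556 →hi
  mid=-2.25297 |R|=1.28497 →lo
  mid=-2.11411 |R|=1.12062 →lo
  mid=-2.04469 |R|=1.04568 →lo
  mid=-2.00997 |R|=1.01002 →lo
  mid=-1.99262 |R|=0.99264 →hi
  mid=-2.00129 |R|=1.00129 →lo
  mid=-1.99695 |R|=0.99696 →hi
  ...
  [-2.00007,-1.99994] ⇒ x*=-2.0000
Interval (-2.0000, 0).

z∈(-2.0000,0).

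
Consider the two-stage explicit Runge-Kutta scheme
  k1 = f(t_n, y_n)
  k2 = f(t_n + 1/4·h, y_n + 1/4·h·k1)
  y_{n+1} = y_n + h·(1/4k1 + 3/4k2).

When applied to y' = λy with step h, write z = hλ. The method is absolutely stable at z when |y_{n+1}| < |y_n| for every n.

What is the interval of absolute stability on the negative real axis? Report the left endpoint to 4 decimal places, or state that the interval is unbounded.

(-5.3333, 0).

Test eqn y'=λy, z=hλ:
  k1=λy_n ⇒ h·k1=z·y_n;  k2=λ(1+1/4z)y_n ⇒ h·k2=z(1+1/4z)y_n
  y_{n+1}/y_n = 1 + 1/4z + 3/4z(1+1/4z) = 1 + z + 3/16z²
  R(z) = 1 + z + 3/16z².

Boundary: |R(x)|=1, x<0.
x=-1.34: |R|=0.0033
R=1: x+3/16x²=0 ⇒ x=−16/3=-5.3333; min R=1−1/(4·3/16)=-0.3333>−1
Confirm numerically:
  x=-4.722: |R|=0.45874 <1
  x=-3.458: |R|=0.21592 <1
  x=-3.357: |R|=0.24398 <1
  x=-5.574: |R|=1.25153 >1
  x=-5.360: |R|=1.02680 >1
So |R|<1 on (-5.3333, 0).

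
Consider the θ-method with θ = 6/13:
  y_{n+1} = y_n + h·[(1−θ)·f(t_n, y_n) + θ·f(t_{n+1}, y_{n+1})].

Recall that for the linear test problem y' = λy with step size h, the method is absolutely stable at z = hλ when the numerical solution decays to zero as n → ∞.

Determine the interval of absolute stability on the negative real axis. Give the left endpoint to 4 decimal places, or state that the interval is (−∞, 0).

Test eqn y'=λy, z=hλ:
  y_{n+1} = y_n + z·[7/13·y_n + 6/13·y_{n+1}] ⇒ (1 − 6/13z)y_{n+1} = (1 + 7/13z)y_n
  ⇒ R(z) = (1 + 7/13z)/(1 − 6/13z).

Boundary: |R(x)|=1, x<0.
x=-1.62: |R|=0.0731
R=−1: 1+7/13x = −1+6/13x ⇒ -1/13x=2 ⇒ x=2/(-1/13)=-26.0000
Confirm numerically:
  x=-15.652: |R|=0.90321 <1
  x=-11.019: |R|=0.81064 <1
  x=-10.963: |R|=0.80912 <1
  x=-26.474: |R|=1.00276 >1
  x=-26.365: |R|=1.00213 >1
  x=-26.150: |R|=1.00088 >1
So |R|<1 on (-26.0000, 0).

z∈(-26.0000,0).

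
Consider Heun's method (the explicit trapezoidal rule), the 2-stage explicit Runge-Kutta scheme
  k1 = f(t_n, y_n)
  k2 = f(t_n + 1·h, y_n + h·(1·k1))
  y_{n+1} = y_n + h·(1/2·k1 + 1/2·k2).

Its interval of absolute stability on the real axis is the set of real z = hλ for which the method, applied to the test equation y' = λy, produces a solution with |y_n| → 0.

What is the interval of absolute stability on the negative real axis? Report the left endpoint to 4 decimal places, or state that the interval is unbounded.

z∈(-2.0000,0).

Test eqn y'=λy, z=hλ:
  order 2, 2-stage ⇒ R(z)=1+z+z^2/2
  (e.g. R(-1.32)=0.55120, |R|=0.55120)

Solve |R(x)|<1 on ℝ⁻.
x=-1.32: |R|=0.5512
|R(-1.87)|=0.8785 |R(-1.45)|=0.6013 |R(-1.34)|=0.5578
Bisect:
  x_lo=-2.7926 |R|=2.1067  x_hi=-0.3567 |R|=0.7069
  mid=-1.57465 |R|=0.66511 →hi
  mid=-2.18361 |R|=1.20047 →lo
  mid=-1.87913 |R|=0.88643 →hi
  mid=-2.03137 |R|=1.03186 →lo
  mid=-1.95525 |R|=0.95625 →hi
  mid=-1.99331 |R|=0.99333 →hi
  mid=-2.01234 |R|=1.01242 →lo
  mid=-2.00282 |R|=1.00283 →lo
  mid=-1.99807 |R|=0.99807 →hi
  mid=-2.00045 |R|=1.00045 →lo
  ...
  [-2.00015,-2.00000] ⇒ x*=-2.0000
So |R|<1 on (-2.0000, 0).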